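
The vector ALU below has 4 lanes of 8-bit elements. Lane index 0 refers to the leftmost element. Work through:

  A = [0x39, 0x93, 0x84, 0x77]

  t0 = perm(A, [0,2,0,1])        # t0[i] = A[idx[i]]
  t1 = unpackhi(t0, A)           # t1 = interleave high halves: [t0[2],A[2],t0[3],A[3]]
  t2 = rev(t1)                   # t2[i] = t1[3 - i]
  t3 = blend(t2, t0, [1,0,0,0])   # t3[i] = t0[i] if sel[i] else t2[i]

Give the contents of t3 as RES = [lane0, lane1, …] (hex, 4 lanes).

RES = [0x39, 0x93, 0x84, 0x39]

→ t0 |39|84|39|93|
→ t1 |39|84|93|77|
→ t2 |77|93|84|39|
→ t3 |39|93|84|39|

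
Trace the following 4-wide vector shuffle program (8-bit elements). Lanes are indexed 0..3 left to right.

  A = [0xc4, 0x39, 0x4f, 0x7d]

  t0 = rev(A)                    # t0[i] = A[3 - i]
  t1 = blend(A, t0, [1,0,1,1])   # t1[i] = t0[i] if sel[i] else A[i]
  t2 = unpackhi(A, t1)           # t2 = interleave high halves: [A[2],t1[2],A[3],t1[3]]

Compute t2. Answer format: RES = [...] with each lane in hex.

RES = [ 0x4f  0x39  0x7d  0xc4 ]

t0 = [0x7d, 0x4f, 0x39, 0xc4]
t1 = [0x7d, 0x39, 0x39, 0xc4]
t2 = [0x4f, 0x39, 0x7d, 0xc4]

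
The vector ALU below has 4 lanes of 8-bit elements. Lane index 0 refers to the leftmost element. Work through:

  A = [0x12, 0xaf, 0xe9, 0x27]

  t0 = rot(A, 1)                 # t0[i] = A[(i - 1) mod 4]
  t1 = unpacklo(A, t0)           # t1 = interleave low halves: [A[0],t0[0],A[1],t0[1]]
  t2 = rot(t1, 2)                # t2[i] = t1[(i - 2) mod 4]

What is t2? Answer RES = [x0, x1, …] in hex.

t0 = [0x27, 0x12, 0xaf, 0xe9]
t1 = [0x12, 0x27, 0xaf, 0x12]
t2 = [0xaf, 0x12, 0x12, 0x27]

RES = [0xaf, 0x12, 0x12, 0x27]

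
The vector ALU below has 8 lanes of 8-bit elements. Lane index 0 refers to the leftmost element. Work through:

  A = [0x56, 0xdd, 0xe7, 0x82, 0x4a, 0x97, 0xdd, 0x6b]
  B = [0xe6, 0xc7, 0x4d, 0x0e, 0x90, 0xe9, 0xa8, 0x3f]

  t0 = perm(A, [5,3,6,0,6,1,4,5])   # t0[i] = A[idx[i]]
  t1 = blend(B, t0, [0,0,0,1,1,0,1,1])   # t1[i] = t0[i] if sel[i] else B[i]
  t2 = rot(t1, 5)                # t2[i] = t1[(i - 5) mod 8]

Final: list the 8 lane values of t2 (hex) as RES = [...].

t0 = [0x97, 0x82, 0xdd, 0x56, 0xdd, 0xdd, 0x4a, 0x97]
t1 = [0xe6, 0xc7, 0x4d, 0x56, 0xdd, 0xe9, 0x4a, 0x97]
t2 = [0x56, 0xdd, 0xe9, 0x4a, 0x97, 0xe6, 0xc7, 0x4d]

RES = [ 0x56  0xdd  0xe9  0x4a  0x97  0xe6  0xc7  0x4d ]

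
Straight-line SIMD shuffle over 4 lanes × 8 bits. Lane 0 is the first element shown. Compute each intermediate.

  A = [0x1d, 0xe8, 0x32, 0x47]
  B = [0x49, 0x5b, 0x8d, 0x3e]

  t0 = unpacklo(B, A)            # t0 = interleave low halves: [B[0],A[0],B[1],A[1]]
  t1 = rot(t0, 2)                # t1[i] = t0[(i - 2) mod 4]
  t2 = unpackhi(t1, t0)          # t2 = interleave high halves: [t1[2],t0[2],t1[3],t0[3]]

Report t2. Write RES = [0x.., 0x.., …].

RES = [0x49, 0x5b, 0x1d, 0xe8]

t0 = [0x49, 0x1d, 0x5b, 0xe8]
t1 = [0x5b, 0xe8, 0x49, 0x1d]
t2 = [0x49, 0x5b, 0x1d, 0xe8]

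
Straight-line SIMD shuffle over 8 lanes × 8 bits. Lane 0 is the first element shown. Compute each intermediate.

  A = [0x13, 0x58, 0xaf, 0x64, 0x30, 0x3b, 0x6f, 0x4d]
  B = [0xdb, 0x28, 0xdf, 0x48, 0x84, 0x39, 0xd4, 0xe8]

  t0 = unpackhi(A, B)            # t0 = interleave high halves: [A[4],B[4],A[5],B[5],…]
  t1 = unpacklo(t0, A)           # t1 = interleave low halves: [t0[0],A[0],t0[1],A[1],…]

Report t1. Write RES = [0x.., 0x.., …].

  t0: 30 84 3b 39 6f d4 4d e8
  t1: 30 13 84 58 3b af 39 64

RES = [0x30, 0x13, 0x84, 0x58, 0x3b, 0xaf, 0x39, 0x64]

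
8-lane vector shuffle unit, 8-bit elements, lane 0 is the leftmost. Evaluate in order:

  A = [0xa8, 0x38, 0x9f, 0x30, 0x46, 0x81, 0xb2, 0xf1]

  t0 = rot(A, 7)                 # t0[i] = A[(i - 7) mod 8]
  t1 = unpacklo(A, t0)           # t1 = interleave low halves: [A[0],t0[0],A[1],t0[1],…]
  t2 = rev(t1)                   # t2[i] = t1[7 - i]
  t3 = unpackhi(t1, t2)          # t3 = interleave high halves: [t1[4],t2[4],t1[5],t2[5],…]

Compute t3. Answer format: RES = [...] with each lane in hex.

RES = [0x9f, 0x9f, 0x30, 0x38, 0x30, 0x38, 0x46, 0xa8]

t0 = [0x38, 0x9f, 0x30, 0x46, 0x81, 0xb2, 0xf1, 0xa8]
t1 = [0xa8, 0x38, 0x38, 0x9f, 0x9f, 0x30, 0x30, 0x46]
t2 = [0x46, 0x30, 0x30, 0x9f, 0x9f, 0x38, 0x38, 0xa8]
t3 = [0x9f, 0x9f, 0x30, 0x38, 0x30, 0x38, 0x46, 0xa8]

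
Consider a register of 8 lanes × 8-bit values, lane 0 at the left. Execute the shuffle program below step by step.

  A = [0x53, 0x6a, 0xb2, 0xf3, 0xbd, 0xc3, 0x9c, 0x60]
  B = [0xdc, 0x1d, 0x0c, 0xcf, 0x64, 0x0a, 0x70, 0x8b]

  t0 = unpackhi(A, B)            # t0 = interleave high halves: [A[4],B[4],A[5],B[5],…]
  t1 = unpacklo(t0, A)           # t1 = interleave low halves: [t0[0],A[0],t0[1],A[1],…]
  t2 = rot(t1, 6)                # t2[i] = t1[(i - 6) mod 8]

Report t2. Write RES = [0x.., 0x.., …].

  t0: bd 64 c3 0a 9c 70 60 8b
  t1: bd 53 64 6a c3 b2 0a f3
  t2: 64 6a c3 b2 0a f3 bd 53

RES = [0x64, 0x6a, 0xc3, 0xb2, 0x0a, 0xf3, 0xbd, 0x53]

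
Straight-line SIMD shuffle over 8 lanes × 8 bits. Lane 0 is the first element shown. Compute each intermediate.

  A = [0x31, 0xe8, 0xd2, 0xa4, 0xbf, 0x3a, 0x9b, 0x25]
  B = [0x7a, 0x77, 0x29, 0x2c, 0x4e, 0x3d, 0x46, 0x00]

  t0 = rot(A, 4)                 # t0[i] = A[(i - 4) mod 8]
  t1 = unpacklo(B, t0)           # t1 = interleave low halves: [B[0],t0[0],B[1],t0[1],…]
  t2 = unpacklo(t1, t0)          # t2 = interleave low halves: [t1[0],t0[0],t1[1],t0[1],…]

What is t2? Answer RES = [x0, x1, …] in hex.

RES = [ 0x7a  0xbf  0xbf  0x3a  0x77  0x9b  0x3a  0x25 ]

→ t0 |bf|3a|9b|25|31|e8|d2|a4|
→ t1 |7a|bf|77|3a|29|9b|2c|25|
→ t2 |7a|bf|bf|3a|77|9b|3a|25|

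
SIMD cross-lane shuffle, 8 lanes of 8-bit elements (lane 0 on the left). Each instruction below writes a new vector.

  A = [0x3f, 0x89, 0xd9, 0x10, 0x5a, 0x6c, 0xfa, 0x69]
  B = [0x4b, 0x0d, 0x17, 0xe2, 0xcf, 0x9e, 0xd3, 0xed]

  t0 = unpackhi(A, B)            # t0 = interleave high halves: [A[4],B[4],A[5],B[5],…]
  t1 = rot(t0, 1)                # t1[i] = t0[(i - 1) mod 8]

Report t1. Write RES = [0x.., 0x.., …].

RES = [ 0xed  0x5a  0xcf  0x6c  0x9e  0xfa  0xd3  0x69 ]

→ t0 |5a|cf|6c|9e|fa|d3|69|ed|
→ t1 |ed|5a|cf|6c|9e|fa|d3|69|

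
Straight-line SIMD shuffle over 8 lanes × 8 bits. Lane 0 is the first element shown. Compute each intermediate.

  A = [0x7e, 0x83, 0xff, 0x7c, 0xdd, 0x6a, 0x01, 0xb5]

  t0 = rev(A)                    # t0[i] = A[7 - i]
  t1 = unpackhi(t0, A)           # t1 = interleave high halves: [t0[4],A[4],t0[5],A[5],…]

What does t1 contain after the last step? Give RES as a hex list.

  t0: b5 01 6a dd 7c ff 83 7e
  t1: 7c dd ff 6a 83 01 7e b5

RES = [0x7c, 0xdd, 0xff, 0x6a, 0x83, 0x01, 0x7e, 0xb5]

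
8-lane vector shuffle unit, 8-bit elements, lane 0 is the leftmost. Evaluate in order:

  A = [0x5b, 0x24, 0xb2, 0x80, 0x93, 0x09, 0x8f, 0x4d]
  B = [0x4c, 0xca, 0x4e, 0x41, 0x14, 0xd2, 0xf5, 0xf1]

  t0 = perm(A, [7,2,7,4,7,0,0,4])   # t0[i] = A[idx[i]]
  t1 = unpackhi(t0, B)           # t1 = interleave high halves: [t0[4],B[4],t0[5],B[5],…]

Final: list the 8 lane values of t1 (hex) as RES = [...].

t0 = [0x4d, 0xb2, 0x4d, 0x93, 0x4d, 0x5b, 0x5b, 0x93]
t1 = [0x4d, 0x14, 0x5b, 0xd2, 0x5b, 0xf5, 0x93, 0xf1]

RES = [0x4d, 0x14, 0x5b, 0xd2, 0x5b, 0xf5, 0x93, 0xf1]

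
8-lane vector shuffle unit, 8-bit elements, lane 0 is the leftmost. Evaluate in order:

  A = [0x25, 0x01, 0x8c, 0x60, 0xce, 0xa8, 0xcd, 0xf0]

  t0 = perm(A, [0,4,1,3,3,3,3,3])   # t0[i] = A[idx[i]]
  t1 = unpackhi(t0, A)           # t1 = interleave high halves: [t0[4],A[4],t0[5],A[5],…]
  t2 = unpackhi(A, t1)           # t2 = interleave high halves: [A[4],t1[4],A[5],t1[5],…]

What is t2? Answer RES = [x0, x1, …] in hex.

RES = [0xce, 0x60, 0xa8, 0xcd, 0xcd, 0x60, 0xf0, 0xf0]

→ t0 |25|ce|01|60|60|60|60|60|
→ t1 |60|ce|60|a8|60|cd|60|f0|
→ t2 |ce|60|a8|cd|cd|60|f0|f0|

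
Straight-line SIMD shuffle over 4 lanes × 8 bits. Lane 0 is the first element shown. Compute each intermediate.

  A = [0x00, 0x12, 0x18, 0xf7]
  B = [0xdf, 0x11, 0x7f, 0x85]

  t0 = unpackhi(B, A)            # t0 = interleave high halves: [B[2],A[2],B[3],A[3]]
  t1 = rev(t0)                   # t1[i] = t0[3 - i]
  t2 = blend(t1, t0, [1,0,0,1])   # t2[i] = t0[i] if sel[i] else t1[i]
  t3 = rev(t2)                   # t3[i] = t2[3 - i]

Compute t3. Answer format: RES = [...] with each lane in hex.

RES = [0xf7, 0x18, 0x85, 0x7f]

t0 = [0x7f, 0x18, 0x85, 0xf7]
t1 = [0xf7, 0x85, 0x18, 0x7f]
t2 = [0x7f, 0x85, 0x18, 0xf7]
t3 = [0xf7, 0x18, 0x85, 0x7f]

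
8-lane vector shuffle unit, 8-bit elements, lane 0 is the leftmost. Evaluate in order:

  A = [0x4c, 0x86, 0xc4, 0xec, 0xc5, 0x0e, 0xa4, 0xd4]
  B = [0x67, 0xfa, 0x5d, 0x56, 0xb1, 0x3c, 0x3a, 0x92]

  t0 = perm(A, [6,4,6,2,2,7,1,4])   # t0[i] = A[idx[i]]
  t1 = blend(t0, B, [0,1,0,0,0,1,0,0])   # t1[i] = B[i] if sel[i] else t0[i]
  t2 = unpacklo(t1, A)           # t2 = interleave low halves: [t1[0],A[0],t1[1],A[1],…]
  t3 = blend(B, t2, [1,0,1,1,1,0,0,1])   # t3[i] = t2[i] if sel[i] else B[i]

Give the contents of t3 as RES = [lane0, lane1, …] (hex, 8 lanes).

RES = [0xa4, 0xfa, 0xfa, 0x86, 0xa4, 0x3c, 0x3a, 0xec]

t0 = [0xa4, 0xc5, 0xa4, 0xc4, 0xc4, 0xd4, 0x86, 0xc5]
t1 = [0xa4, 0xfa, 0xa4, 0xc4, 0xc4, 0x3c, 0x86, 0xc5]
t2 = [0xa4, 0x4c, 0xfa, 0x86, 0xa4, 0xc4, 0xc4, 0xec]
t3 = [0xa4, 0xfa, 0xfa, 0x86, 0xa4, 0x3c, 0x3a, 0xec]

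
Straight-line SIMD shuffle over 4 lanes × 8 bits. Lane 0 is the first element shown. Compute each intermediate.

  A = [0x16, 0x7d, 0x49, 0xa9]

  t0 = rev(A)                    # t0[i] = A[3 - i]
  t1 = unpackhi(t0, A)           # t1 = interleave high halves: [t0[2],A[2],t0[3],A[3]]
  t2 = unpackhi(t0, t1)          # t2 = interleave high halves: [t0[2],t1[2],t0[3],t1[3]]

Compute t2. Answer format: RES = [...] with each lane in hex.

RES = [0x7d, 0x16, 0x16, 0xa9]

→ t0 |a9|49|7d|16|
→ t1 |7d|49|16|a9|
→ t2 |7d|16|16|a9|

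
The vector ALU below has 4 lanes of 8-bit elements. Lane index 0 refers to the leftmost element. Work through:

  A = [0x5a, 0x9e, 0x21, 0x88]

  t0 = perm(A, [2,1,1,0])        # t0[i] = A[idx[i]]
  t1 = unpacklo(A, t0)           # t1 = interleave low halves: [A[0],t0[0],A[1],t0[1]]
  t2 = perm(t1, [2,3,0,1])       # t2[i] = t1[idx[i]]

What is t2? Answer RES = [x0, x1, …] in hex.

RES = [0x9e, 0x9e, 0x5a, 0x21]

→ t0 |21|9e|9e|5a|
→ t1 |5a|21|9e|9e|
→ t2 |9e|9e|5a|21|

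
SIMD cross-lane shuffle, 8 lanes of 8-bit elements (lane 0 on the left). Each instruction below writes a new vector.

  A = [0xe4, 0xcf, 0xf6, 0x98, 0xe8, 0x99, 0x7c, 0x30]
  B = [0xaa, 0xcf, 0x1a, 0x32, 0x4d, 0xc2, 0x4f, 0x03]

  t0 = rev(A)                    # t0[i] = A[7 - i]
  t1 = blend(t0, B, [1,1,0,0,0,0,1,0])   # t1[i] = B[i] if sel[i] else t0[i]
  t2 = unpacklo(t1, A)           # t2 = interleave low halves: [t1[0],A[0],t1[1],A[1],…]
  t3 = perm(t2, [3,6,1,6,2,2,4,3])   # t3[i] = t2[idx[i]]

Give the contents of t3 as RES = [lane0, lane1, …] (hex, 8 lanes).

RES = [0xcf, 0xe8, 0xe4, 0xe8, 0xcf, 0xcf, 0x99, 0xcf]

t0 = [0x30, 0x7c, 0x99, 0xe8, 0x98, 0xf6, 0xcf, 0xe4]
t1 = [0xaa, 0xcf, 0x99, 0xe8, 0x98, 0xf6, 0x4f, 0xe4]
t2 = [0xaa, 0xe4, 0xcf, 0xcf, 0x99, 0xf6, 0xe8, 0x98]
t3 = [0xcf, 0xe8, 0xe4, 0xe8, 0xcf, 0xcf, 0x99, 0xcf]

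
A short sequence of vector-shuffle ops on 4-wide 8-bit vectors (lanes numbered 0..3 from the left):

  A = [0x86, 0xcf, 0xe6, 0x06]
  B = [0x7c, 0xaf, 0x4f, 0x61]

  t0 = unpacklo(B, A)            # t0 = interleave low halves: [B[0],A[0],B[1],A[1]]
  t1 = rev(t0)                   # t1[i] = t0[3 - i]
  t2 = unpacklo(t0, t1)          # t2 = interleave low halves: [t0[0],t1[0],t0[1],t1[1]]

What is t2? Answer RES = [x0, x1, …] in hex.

t0 = [0x7c, 0x86, 0xaf, 0xcf]
t1 = [0xcf, 0xaf, 0x86, 0x7c]
t2 = [0x7c, 0xcf, 0x86, 0xaf]

RES = [0x7c, 0xcf, 0x86, 0xaf]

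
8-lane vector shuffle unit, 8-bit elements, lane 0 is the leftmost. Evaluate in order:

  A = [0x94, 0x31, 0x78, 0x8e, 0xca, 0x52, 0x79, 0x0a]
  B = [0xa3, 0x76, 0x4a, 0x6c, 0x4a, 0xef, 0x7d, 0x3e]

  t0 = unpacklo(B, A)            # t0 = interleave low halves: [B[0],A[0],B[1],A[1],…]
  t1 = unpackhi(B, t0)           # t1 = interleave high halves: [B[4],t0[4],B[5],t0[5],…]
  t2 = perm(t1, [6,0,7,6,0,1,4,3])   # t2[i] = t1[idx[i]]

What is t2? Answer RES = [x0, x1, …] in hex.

t0 = [0xa3, 0x94, 0x76, 0x31, 0x4a, 0x78, 0x6c, 0x8e]
t1 = [0x4a, 0x4a, 0xef, 0x78, 0x7d, 0x6c, 0x3e, 0x8e]
t2 = [0x3e, 0x4a, 0x8e, 0x3e, 0x4a, 0x4a, 0x7d, 0x78]

RES = [ 0x3e  0x4a  0x8e  0x3e  0x4a  0x4a  0x7d  0x78 ]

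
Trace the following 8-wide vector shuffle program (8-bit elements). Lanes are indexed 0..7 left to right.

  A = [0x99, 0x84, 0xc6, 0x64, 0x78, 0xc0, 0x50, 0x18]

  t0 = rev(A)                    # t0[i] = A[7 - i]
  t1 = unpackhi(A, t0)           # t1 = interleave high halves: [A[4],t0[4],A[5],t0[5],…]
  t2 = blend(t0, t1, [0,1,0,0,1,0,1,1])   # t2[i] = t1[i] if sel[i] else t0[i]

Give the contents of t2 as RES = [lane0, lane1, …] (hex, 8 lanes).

RES = [0x18, 0x64, 0xc0, 0x78, 0x50, 0xc6, 0x18, 0x99]

→ t0 |18|50|c0|78|64|c6|84|99|
→ t1 |78|64|c0|c6|50|84|18|99|
→ t2 |18|64|c0|78|50|c6|18|99|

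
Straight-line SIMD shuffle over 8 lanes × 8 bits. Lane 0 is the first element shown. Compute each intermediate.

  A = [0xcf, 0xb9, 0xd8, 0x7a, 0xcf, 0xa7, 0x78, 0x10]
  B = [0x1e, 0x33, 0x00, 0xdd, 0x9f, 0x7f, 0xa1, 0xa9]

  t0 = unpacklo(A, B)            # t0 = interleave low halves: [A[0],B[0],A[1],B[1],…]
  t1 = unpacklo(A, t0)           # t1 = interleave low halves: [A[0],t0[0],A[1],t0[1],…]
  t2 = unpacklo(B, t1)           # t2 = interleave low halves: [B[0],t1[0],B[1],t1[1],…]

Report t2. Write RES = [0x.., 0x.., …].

RES = [0x1e, 0xcf, 0x33, 0xcf, 0x00, 0xb9, 0xdd, 0x1e]

→ t0 |cf|1e|b9|33|d8|00|7a|dd|
→ t1 |cf|cf|b9|1e|d8|b9|7a|33|
→ t2 |1e|cf|33|cf|00|b9|dd|1e|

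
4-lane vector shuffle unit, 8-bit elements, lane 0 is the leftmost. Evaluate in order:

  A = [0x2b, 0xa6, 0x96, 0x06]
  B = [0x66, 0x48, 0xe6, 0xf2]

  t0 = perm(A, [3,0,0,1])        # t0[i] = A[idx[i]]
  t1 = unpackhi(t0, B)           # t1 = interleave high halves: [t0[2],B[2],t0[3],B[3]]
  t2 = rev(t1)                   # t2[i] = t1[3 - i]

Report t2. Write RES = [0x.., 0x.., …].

t0 = [0x06, 0x2b, 0x2b, 0xa6]
t1 = [0x2b, 0xe6, 0xa6, 0xf2]
t2 = [0xf2, 0xa6, 0xe6, 0x2b]

RES = [0xf2, 0xa6, 0xe6, 0x2b]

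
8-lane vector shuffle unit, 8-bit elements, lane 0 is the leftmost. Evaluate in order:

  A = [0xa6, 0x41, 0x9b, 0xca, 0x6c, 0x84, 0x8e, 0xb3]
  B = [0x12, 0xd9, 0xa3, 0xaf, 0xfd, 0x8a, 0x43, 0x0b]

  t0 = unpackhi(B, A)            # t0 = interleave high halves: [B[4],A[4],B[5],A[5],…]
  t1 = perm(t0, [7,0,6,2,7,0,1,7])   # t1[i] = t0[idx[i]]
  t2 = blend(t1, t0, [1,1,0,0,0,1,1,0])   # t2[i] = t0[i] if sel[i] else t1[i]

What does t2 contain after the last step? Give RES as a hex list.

t0 = [0xfd, 0x6c, 0x8a, 0x84, 0x43, 0x8e, 0x0b, 0xb3]
t1 = [0xb3, 0xfd, 0x0b, 0x8a, 0xb3, 0xfd, 0x6c, 0xb3]
t2 = [0xfd, 0x6c, 0x0b, 0x8a, 0xb3, 0x8e, 0x0b, 0xb3]

RES = [ 0xfd  0x6c  0x0b  0x8a  0xb3  0x8e  0x0b  0xb3 ]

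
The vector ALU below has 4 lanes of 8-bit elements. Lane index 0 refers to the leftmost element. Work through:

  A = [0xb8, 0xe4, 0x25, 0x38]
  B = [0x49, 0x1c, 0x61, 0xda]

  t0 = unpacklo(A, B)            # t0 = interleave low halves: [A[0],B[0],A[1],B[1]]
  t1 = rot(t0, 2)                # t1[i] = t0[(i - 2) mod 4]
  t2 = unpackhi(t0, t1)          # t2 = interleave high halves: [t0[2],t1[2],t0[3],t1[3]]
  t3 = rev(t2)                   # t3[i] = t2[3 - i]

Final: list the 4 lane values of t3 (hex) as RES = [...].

RES = [0x49, 0x1c, 0xb8, 0xe4]

→ t0 |b8|49|e4|1c|
→ t1 |e4|1c|b8|49|
→ t2 |e4|b8|1c|49|
→ t3 |49|1c|b8|e4|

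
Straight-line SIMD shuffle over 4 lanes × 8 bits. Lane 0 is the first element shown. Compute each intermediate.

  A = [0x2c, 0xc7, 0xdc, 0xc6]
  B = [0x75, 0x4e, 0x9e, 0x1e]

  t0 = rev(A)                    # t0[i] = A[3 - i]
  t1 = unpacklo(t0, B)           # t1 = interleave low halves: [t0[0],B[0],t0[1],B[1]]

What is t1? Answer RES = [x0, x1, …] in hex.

  t0: c6 dc c7 2c
  t1: c6 75 dc 4e

RES = [ 0xc6  0x75  0xdc  0x4e ]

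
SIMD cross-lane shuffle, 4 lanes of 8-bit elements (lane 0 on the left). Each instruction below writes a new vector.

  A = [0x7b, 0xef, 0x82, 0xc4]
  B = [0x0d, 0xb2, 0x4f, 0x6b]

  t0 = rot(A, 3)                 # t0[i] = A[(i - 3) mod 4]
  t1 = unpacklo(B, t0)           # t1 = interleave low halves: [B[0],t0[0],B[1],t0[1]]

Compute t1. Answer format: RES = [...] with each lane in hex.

RES = [0x0d, 0xef, 0xb2, 0x82]

t0 = [0xef, 0x82, 0xc4, 0x7b]
t1 = [0x0d, 0xef, 0xb2, 0x82]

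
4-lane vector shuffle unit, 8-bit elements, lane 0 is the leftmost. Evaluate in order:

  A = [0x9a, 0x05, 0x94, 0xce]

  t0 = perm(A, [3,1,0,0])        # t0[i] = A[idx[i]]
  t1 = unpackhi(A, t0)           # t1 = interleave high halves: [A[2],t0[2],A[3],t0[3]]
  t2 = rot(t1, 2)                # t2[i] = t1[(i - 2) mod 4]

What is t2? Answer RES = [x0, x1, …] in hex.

RES = [0xce, 0x9a, 0x94, 0x9a]

t0 = [0xce, 0x05, 0x9a, 0x9a]
t1 = [0x94, 0x9a, 0xce, 0x9a]
t2 = [0xce, 0x9a, 0x94, 0x9a]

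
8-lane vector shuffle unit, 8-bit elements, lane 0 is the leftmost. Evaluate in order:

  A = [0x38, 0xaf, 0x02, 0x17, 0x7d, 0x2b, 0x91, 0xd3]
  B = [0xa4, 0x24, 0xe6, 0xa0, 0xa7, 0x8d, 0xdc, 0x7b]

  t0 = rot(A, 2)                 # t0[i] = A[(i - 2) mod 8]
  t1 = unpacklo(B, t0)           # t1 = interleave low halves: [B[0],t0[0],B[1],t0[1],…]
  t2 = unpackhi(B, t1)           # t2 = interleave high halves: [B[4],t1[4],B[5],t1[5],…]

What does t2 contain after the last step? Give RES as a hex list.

RES = [0xa7, 0xe6, 0x8d, 0x38, 0xdc, 0xa0, 0x7b, 0xaf]

→ t0 |91|d3|38|af|02|17|7d|2b|
→ t1 |a4|91|24|d3|e6|38|a0|af|
→ t2 |a7|e6|8d|38|dc|a0|7b|af|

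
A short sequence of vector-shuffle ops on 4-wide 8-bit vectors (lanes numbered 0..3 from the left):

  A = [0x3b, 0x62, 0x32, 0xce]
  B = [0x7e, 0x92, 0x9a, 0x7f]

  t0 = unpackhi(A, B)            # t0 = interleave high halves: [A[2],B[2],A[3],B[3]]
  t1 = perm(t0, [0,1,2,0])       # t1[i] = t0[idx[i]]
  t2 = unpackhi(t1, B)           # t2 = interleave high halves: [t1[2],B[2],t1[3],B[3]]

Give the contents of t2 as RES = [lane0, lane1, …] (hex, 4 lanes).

→ t0 |32|9a|ce|7f|
→ t1 |32|9a|ce|32|
→ t2 |ce|9a|32|7f|

RES = [ 0xce  0x9a  0x32  0x7f ]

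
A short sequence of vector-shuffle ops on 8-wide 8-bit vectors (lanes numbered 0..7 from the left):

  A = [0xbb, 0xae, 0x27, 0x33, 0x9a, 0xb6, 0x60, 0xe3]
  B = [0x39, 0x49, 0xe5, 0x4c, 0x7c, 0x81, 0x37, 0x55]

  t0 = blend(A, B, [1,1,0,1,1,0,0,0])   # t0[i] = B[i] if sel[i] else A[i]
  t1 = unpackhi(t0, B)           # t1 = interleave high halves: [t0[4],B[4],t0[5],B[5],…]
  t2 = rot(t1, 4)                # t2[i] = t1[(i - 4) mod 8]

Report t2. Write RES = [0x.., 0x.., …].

t0 = [0x39, 0x49, 0x27, 0x4c, 0x7c, 0xb6, 0x60, 0xe3]
t1 = [0x7c, 0x7c, 0xb6, 0x81, 0x60, 0x37, 0xe3, 0x55]
t2 = [0x60, 0x37, 0xe3, 0x55, 0x7c, 0x7c, 0xb6, 0x81]

RES = [ 0x60  0x37  0xe3  0x55  0x7c  0x7c  0xb6  0x81 ]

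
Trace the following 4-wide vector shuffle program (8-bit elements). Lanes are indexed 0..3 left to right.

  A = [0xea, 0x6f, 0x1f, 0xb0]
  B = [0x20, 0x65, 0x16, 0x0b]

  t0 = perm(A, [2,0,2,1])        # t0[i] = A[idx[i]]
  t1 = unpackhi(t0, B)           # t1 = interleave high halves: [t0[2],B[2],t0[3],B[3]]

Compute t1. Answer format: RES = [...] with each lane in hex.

RES = [0x1f, 0x16, 0x6f, 0x0b]

  t0: 1f ea 1f 6f
  t1: 1f 16 6f 0b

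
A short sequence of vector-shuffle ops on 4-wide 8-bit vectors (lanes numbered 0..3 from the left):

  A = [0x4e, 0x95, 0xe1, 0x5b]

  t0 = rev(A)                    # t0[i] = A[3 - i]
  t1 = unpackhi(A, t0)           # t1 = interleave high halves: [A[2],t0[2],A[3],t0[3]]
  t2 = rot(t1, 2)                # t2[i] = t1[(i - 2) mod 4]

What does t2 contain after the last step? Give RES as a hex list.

  t0: 5b e1 95 4e
  t1: e1 95 5b 4e
  t2: 5b 4e e1 95

RES = [0x5b, 0x4e, 0xe1, 0x95]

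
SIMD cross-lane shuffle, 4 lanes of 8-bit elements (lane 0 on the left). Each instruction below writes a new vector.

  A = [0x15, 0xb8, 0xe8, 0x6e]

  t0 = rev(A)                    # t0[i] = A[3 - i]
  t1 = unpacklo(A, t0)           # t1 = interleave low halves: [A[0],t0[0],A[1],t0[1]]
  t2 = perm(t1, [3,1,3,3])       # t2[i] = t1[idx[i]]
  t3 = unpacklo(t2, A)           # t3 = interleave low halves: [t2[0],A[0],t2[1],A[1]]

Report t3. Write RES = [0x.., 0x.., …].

RES = [0xe8, 0x15, 0x6e, 0xb8]

  t0: 6e e8 b8 15
  t1: 15 6e b8 e8
  t2: e8 6e e8 e8
  t3: e8 15 6e b8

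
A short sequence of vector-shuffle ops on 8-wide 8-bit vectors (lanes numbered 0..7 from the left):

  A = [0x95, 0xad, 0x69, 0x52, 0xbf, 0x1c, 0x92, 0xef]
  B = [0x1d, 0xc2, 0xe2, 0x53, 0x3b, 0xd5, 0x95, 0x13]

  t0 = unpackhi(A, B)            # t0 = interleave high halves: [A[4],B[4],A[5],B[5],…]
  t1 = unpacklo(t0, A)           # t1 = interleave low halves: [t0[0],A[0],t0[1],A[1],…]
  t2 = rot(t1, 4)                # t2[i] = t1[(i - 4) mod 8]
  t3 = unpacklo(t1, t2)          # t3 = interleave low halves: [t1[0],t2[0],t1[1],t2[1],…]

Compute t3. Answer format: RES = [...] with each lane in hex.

RES = [0xbf, 0x1c, 0x95, 0x69, 0x3b, 0xd5, 0xad, 0x52]

  t0: bf 3b 1c d5 92 95 ef 13
  t1: bf 95 3b ad 1c 69 d5 52
  t2: 1c 69 d5 52 bf 95 3b ad
  t3: bf 1c 95 69 3b d5 ad 52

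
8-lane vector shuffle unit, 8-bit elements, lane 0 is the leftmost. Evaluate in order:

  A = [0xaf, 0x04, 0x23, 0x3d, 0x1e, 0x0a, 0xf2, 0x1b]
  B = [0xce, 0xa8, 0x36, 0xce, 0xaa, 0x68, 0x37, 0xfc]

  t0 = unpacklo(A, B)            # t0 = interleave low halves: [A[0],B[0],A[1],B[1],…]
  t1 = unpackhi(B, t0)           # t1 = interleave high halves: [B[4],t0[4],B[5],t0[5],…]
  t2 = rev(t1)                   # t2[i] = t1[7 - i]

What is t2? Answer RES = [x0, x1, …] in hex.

RES = [ 0xce  0xfc  0x3d  0x37  0x36  0x68  0x23  0xaa ]

t0 = [0xaf, 0xce, 0x04, 0xa8, 0x23, 0x36, 0x3d, 0xce]
t1 = [0xaa, 0x23, 0x68, 0x36, 0x37, 0x3d, 0xfc, 0xce]
t2 = [0xce, 0xfc, 0x3d, 0x37, 0x36, 0x68, 0x23, 0xaa]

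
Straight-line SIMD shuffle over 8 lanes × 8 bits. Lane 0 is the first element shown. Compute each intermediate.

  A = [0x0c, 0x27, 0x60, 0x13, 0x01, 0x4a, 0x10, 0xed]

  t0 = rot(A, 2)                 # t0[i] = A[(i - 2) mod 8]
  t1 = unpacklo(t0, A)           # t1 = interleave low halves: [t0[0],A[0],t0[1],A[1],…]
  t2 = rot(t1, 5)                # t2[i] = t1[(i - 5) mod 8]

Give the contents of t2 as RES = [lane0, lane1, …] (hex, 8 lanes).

RES = [ 0x27  0x0c  0x60  0x27  0x13  0x10  0x0c  0xed ]

  t0: 10 ed 0c 27 60 13 01 4a
  t1: 10 0c ed 27 0c 60 27 13
  t2: 27 0c 60 27 13 10 0c ed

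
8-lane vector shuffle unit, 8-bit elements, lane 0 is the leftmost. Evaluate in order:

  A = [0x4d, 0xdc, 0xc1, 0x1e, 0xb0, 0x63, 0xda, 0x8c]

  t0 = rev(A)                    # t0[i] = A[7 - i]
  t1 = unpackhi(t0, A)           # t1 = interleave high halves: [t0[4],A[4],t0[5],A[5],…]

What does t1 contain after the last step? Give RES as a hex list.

t0 = [0x8c, 0xda, 0x63, 0xb0, 0x1e, 0xc1, 0xdc, 0x4d]
t1 = [0x1e, 0xb0, 0xc1, 0x63, 0xdc, 0xda, 0x4d, 0x8c]

RES = [0x1e, 0xb0, 0xc1, 0x63, 0xdc, 0xda, 0x4d, 0x8c]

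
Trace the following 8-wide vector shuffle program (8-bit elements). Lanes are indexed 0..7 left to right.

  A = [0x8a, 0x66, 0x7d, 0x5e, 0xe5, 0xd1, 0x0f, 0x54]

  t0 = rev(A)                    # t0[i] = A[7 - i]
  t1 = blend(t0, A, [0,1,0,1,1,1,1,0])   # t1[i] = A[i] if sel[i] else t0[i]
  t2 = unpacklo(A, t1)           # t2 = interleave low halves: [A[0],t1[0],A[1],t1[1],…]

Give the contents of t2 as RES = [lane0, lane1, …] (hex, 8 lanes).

RES = [0x8a, 0x54, 0x66, 0x66, 0x7d, 0xd1, 0x5e, 0x5e]

→ t0 |54|0f|d1|e5|5e|7d|66|8a|
→ t1 |54|66|d1|5e|e5|d1|0f|8a|
→ t2 |8a|54|66|66|7d|d1|5e|5e|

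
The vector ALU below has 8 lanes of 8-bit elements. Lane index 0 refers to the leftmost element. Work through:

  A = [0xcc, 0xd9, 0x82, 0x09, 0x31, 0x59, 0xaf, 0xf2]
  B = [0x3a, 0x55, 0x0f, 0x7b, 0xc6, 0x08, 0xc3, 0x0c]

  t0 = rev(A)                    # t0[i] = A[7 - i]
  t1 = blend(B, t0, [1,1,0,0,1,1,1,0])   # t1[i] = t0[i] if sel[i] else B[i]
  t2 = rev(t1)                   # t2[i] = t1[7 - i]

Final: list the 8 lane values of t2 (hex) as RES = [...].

RES = [0x0c, 0xd9, 0x82, 0x09, 0x7b, 0x0f, 0xaf, 0xf2]

  t0: f2 af 59 31 09 82 d9 cc
  t1: f2 af 0f 7b 09 82 d9 0c
  t2: 0c d9 82 09 7b 0f af f2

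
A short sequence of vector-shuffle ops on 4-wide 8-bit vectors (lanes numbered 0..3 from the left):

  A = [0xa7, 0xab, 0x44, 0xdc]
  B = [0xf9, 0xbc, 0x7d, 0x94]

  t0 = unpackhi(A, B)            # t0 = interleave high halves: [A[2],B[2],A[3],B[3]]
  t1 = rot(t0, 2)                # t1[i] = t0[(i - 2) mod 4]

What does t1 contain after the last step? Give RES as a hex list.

  t0: 44 7d dc 94
  t1: dc 94 44 7d

RES = [ 0xdc  0x94  0x44  0x7d ]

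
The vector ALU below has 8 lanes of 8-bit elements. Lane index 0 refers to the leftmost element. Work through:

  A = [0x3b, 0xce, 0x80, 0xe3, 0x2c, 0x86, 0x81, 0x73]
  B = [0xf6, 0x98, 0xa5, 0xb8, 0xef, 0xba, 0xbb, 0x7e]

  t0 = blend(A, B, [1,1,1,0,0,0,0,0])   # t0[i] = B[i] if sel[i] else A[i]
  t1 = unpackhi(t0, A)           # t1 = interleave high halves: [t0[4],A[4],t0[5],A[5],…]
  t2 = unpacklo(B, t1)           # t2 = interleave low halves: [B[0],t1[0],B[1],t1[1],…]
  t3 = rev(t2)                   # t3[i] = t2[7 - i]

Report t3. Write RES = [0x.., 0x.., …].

  t0: f6 98 a5 e3 2c 86 81 73
  t1: 2c 2c 86 86 81 81 73 73
  t2: f6 2c 98 2c a5 86 b8 86
  t3: 86 b8 86 a5 2c 98 2c f6

RES = [0x86, 0xb8, 0x86, 0xa5, 0x2c, 0x98, 0x2c, 0xf6]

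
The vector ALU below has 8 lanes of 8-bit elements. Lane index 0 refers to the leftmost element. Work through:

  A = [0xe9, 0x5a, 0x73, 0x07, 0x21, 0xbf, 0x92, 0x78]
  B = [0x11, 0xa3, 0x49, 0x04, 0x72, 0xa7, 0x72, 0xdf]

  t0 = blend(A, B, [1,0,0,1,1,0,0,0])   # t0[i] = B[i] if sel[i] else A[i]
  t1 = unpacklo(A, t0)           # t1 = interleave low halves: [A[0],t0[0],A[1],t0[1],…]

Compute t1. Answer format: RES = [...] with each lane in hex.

RES = [ 0xe9  0x11  0x5a  0x5a  0x73  0x73  0x07  0x04 ]

  t0: 11 5a 73 04 72 bf 92 78
  t1: e9 11 5a 5a 73 73 07 04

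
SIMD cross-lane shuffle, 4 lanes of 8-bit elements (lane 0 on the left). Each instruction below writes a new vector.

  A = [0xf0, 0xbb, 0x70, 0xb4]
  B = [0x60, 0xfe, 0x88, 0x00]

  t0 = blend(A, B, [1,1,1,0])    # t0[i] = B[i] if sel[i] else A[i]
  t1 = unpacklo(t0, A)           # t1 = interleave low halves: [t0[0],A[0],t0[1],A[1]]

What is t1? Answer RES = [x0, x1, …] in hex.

t0 = [0x60, 0xfe, 0x88, 0xb4]
t1 = [0x60, 0xf0, 0xfe, 0xbb]

RES = [0x60, 0xf0, 0xfe, 0xbb]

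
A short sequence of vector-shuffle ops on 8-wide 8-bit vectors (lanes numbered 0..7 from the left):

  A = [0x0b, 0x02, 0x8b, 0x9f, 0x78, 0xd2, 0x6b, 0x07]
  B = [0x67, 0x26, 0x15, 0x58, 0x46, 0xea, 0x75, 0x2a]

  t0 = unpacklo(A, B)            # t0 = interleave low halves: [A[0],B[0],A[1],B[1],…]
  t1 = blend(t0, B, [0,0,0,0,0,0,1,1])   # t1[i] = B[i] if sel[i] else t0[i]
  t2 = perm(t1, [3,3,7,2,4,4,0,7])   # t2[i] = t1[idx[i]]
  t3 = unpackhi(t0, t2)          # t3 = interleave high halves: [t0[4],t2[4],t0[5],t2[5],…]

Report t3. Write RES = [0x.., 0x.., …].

t0 = [0x0b, 0x67, 0x02, 0x26, 0x8b, 0x15, 0x9f, 0x58]
t1 = [0x0b, 0x67, 0x02, 0x26, 0x8b, 0x15, 0x75, 0x2a]
t2 = [0x26, 0x26, 0x2a, 0x02, 0x8b, 0x8b, 0x0b, 0x2a]
t3 = [0x8b, 0x8b, 0x15, 0x8b, 0x9f, 0x0b, 0x58, 0x2a]

RES = [0x8b, 0x8b, 0x15, 0x8b, 0x9f, 0x0b, 0x58, 0x2a]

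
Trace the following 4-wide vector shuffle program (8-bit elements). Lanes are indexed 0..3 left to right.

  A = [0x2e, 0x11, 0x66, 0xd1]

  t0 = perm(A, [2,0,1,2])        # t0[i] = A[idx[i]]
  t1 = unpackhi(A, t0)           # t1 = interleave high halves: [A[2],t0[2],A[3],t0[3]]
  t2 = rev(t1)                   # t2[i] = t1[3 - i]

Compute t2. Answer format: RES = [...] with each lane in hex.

RES = [0x66, 0xd1, 0x11, 0x66]

→ t0 |66|2e|11|66|
→ t1 |66|11|d1|66|
→ t2 |66|d1|11|66|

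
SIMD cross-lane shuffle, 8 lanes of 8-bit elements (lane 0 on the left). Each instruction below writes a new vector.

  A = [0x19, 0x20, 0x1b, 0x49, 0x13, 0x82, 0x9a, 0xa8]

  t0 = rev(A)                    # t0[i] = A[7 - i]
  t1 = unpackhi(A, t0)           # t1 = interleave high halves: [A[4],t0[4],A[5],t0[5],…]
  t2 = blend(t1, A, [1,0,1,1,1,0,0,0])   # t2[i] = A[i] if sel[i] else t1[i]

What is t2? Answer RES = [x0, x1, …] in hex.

RES = [0x19, 0x49, 0x1b, 0x49, 0x13, 0x20, 0xa8, 0x19]

t0 = [0xa8, 0x9a, 0x82, 0x13, 0x49, 0x1b, 0x20, 0x19]
t1 = [0x13, 0x49, 0x82, 0x1b, 0x9a, 0x20, 0xa8, 0x19]
t2 = [0x19, 0x49, 0x1b, 0x49, 0x13, 0x20, 0xa8, 0x19]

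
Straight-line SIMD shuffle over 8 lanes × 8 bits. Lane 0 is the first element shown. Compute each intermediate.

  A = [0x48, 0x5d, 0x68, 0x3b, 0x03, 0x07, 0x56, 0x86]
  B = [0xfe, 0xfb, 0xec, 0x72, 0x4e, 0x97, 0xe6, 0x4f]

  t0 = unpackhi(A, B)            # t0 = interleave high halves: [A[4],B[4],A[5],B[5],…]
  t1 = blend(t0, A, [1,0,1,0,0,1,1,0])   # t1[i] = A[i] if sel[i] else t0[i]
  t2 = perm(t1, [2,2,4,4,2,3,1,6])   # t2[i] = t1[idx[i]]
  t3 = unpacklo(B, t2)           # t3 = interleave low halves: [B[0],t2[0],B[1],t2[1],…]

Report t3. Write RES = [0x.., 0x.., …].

RES = [ 0xfe  0x68  0xfb  0x68  0xec  0x56  0x72  0x56 ]

t0 = [0x03, 0x4e, 0x07, 0x97, 0x56, 0xe6, 0x86, 0x4f]
t1 = [0x48, 0x4e, 0x68, 0x97, 0x56, 0x07, 0x56, 0x4f]
t2 = [0x68, 0x68, 0x56, 0x56, 0x68, 0x97, 0x4e, 0x56]
t3 = [0xfe, 0x68, 0xfb, 0x68, 0xec, 0x56, 0x72, 0x56]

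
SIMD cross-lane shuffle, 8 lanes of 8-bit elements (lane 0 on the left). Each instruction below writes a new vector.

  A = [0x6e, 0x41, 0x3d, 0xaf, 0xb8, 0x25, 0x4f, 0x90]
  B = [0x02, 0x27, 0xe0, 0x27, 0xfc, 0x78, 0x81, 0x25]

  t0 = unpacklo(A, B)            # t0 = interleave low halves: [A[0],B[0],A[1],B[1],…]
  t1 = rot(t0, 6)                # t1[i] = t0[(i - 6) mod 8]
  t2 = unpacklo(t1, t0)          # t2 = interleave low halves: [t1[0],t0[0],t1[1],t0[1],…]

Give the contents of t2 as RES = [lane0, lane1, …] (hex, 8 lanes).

  t0: 6e 02 41 27 3d e0 af 27
  t1: 41 27 3d e0 af 27 6e 02
  t2: 41 6e 27 02 3d 41 e0 27

RES = [0x41, 0x6e, 0x27, 0x02, 0x3d, 0x41, 0xe0, 0x27]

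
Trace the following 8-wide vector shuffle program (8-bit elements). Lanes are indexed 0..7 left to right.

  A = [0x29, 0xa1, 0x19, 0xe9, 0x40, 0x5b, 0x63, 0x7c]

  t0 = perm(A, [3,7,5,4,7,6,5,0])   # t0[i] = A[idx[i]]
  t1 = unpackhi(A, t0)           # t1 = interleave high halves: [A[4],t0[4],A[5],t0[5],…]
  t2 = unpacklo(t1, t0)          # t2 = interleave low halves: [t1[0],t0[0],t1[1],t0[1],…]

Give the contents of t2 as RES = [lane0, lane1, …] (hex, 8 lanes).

RES = [ 0x40  0xe9  0x7c  0x7c  0x5b  0x5b  0x63  0x40 ]

  t0: e9 7c 5b 40 7c 63 5b 29
  t1: 40 7c 5b 63 63 5b 7c 29
  t2: 40 e9 7c 7c 5b 5b 63 40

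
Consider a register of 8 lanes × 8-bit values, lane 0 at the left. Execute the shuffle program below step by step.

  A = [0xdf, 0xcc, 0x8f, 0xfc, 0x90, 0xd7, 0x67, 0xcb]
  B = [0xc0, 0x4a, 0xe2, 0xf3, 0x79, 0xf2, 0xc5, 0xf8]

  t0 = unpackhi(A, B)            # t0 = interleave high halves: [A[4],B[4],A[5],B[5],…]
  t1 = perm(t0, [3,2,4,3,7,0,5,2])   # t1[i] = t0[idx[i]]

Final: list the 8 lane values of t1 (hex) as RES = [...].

  t0: 90 79 d7 f2 67 c5 cb f8
  t1: f2 d7 67 f2 f8 90 c5 d7

RES = [ 0xf2  0xd7  0x67  0xf2  0xf8  0x90  0xc5  0xd7 ]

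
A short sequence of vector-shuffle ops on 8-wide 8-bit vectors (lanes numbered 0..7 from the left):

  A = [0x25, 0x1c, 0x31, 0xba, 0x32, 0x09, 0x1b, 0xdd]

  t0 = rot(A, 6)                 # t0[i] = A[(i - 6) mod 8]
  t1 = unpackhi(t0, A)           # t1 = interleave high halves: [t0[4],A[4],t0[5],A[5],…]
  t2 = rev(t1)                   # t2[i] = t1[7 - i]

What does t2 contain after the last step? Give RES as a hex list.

→ t0 |31|ba|32|09|1b|dd|25|1c|
→ t1 |1b|32|dd|09|25|1b|1c|dd|
→ t2 |dd|1c|1b|25|09|dd|32|1b|

RES = [ 0xdd  0x1c  0x1b  0x25  0x09  0xdd  0x32  0x1b ]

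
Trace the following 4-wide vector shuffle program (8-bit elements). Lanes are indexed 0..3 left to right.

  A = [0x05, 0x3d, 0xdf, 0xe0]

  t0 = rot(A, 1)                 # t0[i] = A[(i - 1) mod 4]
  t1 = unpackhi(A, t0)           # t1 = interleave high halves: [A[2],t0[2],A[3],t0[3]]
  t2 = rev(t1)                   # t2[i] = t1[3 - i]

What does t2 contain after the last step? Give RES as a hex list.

RES = [ 0xdf  0xe0  0x3d  0xdf ]

→ t0 |e0|05|3d|df|
→ t1 |df|3d|e0|df|
→ t2 |df|e0|3d|df|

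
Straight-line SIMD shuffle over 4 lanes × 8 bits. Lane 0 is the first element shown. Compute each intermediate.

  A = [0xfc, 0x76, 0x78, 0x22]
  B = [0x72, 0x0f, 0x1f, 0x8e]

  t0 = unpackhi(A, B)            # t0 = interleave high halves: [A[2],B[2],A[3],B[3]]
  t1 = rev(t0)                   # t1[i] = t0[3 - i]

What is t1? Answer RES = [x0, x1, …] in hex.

→ t0 |78|1f|22|8e|
→ t1 |8e|22|1f|78|

RES = [0x8e, 0x22, 0x1f, 0x78]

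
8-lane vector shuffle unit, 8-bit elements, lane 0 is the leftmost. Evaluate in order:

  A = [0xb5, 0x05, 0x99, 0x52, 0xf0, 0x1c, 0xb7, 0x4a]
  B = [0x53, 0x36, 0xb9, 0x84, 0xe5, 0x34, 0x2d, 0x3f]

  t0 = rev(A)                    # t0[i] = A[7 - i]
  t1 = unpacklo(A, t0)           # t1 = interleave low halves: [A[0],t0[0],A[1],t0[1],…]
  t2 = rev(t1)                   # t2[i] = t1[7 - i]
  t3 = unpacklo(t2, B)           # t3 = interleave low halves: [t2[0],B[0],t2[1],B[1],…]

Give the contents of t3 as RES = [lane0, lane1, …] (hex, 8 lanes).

t0 = [0x4a, 0xb7, 0x1c, 0xf0, 0x52, 0x99, 0x05, 0xb5]
t1 = [0xb5, 0x4a, 0x05, 0xb7, 0x99, 0x1c, 0x52, 0xf0]
t2 = [0xf0, 0x52, 0x1c, 0x99, 0xb7, 0x05, 0x4a, 0xb5]
t3 = [0xf0, 0x53, 0x52, 0x36, 0x1c, 0xb9, 0x99, 0x84]

RES = [0xf0, 0x53, 0x52, 0x36, 0x1c, 0xb9, 0x99, 0x84]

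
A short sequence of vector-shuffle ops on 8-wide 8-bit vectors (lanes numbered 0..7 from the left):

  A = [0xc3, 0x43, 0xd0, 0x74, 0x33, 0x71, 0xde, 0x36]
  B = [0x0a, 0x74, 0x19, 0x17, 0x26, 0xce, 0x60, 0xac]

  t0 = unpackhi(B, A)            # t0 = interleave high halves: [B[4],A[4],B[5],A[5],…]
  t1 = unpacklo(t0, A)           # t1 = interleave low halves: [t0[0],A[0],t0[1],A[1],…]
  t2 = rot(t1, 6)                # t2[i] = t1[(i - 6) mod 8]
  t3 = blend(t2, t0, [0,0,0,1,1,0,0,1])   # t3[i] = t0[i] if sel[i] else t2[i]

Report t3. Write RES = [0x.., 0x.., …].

  t0: 26 33 ce 71 60 de ac 36
  t1: 26 c3 33 43 ce d0 71 74
  t2: 33 43 ce d0 71 74 26 c3
  t3: 33 43 ce 71 60 74 26 36

RES = [ 0x33  0x43  0xce  0x71  0x60  0x74  0x26  0x36 ]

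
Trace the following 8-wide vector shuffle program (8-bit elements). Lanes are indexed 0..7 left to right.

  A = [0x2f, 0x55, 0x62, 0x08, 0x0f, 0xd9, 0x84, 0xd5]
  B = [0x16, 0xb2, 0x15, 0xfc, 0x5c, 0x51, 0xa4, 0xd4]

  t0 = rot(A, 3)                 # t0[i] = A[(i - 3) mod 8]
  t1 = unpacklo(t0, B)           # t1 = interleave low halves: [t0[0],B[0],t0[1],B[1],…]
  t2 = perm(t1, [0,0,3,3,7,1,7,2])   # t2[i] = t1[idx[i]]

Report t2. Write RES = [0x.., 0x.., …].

RES = [0xd9, 0xd9, 0xb2, 0xb2, 0xfc, 0x16, 0xfc, 0x84]

→ t0 |d9|84|d5|2f|55|62|08|0f|
→ t1 |d9|16|84|b2|d5|15|2f|fc|
→ t2 |d9|d9|b2|b2|fc|16|fc|84|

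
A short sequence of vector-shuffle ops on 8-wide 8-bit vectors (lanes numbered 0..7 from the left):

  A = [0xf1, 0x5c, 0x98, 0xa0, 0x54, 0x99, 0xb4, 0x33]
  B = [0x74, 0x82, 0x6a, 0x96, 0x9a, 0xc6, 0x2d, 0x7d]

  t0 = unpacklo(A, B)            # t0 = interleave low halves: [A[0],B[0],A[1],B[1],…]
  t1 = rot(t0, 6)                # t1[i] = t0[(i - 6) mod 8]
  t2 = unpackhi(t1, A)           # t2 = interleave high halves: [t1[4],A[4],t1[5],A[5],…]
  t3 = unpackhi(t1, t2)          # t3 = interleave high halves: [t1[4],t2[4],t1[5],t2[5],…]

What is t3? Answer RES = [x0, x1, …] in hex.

t0 = [0xf1, 0x74, 0x5c, 0x82, 0x98, 0x6a, 0xa0, 0x96]
t1 = [0x5c, 0x82, 0x98, 0x6a, 0xa0, 0x96, 0xf1, 0x74]
t2 = [0xa0, 0x54, 0x96, 0x99, 0xf1, 0xb4, 0x74, 0x33]
t3 = [0xa0, 0xf1, 0x96, 0xb4, 0xf1, 0x74, 0x74, 0x33]

RES = [0xa0, 0xf1, 0x96, 0xb4, 0xf1, 0x74, 0x74, 0x33]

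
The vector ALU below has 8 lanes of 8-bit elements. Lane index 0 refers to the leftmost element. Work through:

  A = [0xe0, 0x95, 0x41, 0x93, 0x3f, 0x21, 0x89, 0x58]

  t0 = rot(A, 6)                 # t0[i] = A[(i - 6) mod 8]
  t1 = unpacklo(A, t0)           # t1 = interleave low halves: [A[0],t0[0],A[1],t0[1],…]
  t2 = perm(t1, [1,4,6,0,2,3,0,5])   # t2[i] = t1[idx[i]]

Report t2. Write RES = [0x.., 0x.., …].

  t0: 41 93 3f 21 89 58 e0 95
  t1: e0 41 95 93 41 3f 93 21
  t2: 41 41 93 e0 95 93 e0 3f

RES = [0x41, 0x41, 0x93, 0xe0, 0x95, 0x93, 0xe0, 0x3f]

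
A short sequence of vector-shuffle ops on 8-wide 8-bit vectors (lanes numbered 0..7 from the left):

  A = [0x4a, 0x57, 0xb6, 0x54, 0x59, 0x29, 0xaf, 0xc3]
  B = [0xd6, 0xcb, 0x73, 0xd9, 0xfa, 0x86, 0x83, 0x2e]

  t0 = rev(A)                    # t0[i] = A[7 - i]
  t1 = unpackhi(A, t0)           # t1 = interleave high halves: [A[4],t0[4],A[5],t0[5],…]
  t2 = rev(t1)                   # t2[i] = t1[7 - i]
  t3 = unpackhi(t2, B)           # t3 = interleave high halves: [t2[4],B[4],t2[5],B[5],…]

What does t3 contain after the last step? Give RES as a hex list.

RES = [0xb6, 0xfa, 0x29, 0x86, 0x54, 0x83, 0x59, 0x2e]

  t0: c3 af 29 59 54 b6 57 4a
  t1: 59 54 29 b6 af 57 c3 4a
  t2: 4a c3 57 af b6 29 54 59
  t3: b6 fa 29 86 54 83 59 2e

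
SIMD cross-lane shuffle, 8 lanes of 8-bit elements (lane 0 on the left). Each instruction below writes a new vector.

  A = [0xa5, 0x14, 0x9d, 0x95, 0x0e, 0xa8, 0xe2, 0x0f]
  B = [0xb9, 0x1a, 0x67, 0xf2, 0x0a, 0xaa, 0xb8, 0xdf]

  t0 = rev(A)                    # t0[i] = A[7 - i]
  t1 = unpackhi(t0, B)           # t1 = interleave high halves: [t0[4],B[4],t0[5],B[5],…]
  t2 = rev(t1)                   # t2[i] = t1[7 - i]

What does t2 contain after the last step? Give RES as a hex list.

RES = [0xdf, 0xa5, 0xb8, 0x14, 0xaa, 0x9d, 0x0a, 0x95]

  t0: 0f e2 a8 0e 95 9d 14 a5
  t1: 95 0a 9d aa 14 b8 a5 df
  t2: df a5 b8 14 aa 9d 0a 95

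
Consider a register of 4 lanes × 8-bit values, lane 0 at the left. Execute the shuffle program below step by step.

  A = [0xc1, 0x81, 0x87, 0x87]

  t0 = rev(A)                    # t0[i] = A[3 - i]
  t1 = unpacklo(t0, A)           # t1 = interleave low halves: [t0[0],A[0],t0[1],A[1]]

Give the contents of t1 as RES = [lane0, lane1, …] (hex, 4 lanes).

→ t0 |87|87|81|c1|
→ t1 |87|c1|87|81|

RES = [ 0x87  0xc1  0x87  0x81 ]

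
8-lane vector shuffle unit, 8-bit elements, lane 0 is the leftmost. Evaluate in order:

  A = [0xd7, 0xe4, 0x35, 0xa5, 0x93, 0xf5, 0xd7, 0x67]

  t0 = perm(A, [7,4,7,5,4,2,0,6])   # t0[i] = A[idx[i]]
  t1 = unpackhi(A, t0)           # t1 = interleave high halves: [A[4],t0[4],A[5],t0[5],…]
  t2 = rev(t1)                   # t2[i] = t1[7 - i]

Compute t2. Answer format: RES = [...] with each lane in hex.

RES = [ 0xd7  0x67  0xd7  0xd7  0x35  0xf5  0x93  0x93 ]

t0 = [0x67, 0x93, 0x67, 0xf5, 0x93, 0x35, 0xd7, 0xd7]
t1 = [0x93, 0x93, 0xf5, 0x35, 0xd7, 0xd7, 0x67, 0xd7]
t2 = [0xd7, 0x67, 0xd7, 0xd7, 0x35, 0xf5, 0x93, 0x93]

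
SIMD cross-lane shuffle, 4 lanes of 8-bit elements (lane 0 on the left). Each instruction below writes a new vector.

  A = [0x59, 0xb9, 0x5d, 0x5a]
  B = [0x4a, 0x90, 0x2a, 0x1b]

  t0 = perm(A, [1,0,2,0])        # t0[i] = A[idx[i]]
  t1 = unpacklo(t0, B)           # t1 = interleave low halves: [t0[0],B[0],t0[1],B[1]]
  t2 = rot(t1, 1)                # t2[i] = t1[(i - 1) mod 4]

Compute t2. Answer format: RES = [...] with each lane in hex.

RES = [0x90, 0xb9, 0x4a, 0x59]

  t0: b9 59 5d 59
  t1: b9 4a 59 90
  t2: 90 b9 4a 59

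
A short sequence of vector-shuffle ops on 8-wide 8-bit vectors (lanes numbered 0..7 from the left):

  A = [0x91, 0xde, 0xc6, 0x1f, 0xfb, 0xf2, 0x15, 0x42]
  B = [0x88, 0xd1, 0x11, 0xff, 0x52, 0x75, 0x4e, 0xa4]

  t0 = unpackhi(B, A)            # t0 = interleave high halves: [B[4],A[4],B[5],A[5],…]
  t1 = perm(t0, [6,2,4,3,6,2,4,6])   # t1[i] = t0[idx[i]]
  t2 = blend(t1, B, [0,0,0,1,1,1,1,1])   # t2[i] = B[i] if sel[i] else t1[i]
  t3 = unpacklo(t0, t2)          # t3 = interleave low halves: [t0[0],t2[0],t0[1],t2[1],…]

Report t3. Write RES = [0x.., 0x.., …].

RES = [0x52, 0xa4, 0xfb, 0x75, 0x75, 0x4e, 0xf2, 0xff]

t0 = [0x52, 0xfb, 0x75, 0xf2, 0x4e, 0x15, 0xa4, 0x42]
t1 = [0xa4, 0x75, 0x4e, 0xf2, 0xa4, 0x75, 0x4e, 0xa4]
t2 = [0xa4, 0x75, 0x4e, 0xff, 0x52, 0x75, 0x4e, 0xa4]
t3 = [0x52, 0xa4, 0xfb, 0x75, 0x75, 0x4e, 0xf2, 0xff]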